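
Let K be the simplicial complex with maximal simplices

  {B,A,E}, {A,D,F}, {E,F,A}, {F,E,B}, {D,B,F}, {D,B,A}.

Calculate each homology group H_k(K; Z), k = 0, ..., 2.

H_0 = Z,  H_1 = 0,  H_2 = Z.

K has 5 vertices, 9 edges, 6 triangles.
rank ∂_0 = 0, rank ∂_1 = 4 ⇒ b_0 = 5 − 0 − 4 = 1; all invariant factors of ∂_1 are 1 so no torsion. So H_0 = Z.
rank ∂_1 = 4, rank ∂_2 = 5 ⇒ b_1 = 9 − 4 − 5 = 0; all invariant factors of ∂_2 are 1 so no torsion. So H_1 = 0.
rank ∂_2 = 5, rank ∂_3 = 0 ⇒ b_2 = 6 − 5 − 0 = 1. So H_2 = Z.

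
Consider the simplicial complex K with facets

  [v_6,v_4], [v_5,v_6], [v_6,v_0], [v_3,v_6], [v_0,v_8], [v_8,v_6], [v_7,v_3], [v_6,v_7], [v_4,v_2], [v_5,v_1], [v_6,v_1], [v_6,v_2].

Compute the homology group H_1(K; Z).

H_1 ≅ Z^4.

K has 9 vertices, 12 edges.
rank ∂_1 = 8, rank ∂_2 = 0 ⇒ b_1 = 12 − 8 − 0 = 4. So H_1 = Z^4.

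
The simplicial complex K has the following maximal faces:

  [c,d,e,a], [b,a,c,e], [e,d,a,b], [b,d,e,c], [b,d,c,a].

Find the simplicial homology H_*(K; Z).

H_0 = Z,  H_1 = 0,  H_2 = 0,  H_3 = Z.

Fix the vertex order a < b < c < d < e and write every simplex with vertices in increasing order. Then dim K = 3 and the simplices of K are:

  0-simplices (5): a, b, c, d, e
  1-simplices (10): ab, ac, ad, ae, bc, bd, be, cd, ce, de
  2-simplices (10): abc, abd, abe, acd, ace, ade, bcd, bce, bde, cde
  3-simplices (5): abcd, abce, abde, acde, bcde

giving chain groups C_0 ≅ Z^5, C_1 ≅ Z^10, C_2 ≅ Z^10, C_3 ≅ Z^5.

∂_1: C_1 → C_0 maps an edge to its endpoints' difference, ∂[p,q] = q − p.
As a 5×10 matrix over Z this has rank 4, with invariant factors (1,1,1,1).

∂_2: C_2 → C_1 acts by ∂[p,q,r] = [q,r] − [p,r] + [p,q]. For instance
  ∂abc = bc − ac + ab,
  ∂abe = be − ae + ab.
This gives a 10×10 integer matrix of rank 6; reducing to Smith normal form yields diagonal entries (1,1,1,1,1,1).

The boundary map ∂_3: C_3 → C_2 sends each 3-simplex σ to the alternating sum Σ_i (−1)^i (σ with its i-th vertex removed). For instance
  ∂acde = cde − ade + ace − acd,
  ∂abce = bce − ace + abe − abc.
This gives a 10×5 integer matrix of rank 4; reducing to Smith normal form yields diagonal entries (1,1,1,1).

Now H_k = ker ∂_k / im ∂_{k+1}, so:

  H_0: rank C_0 − rank ∂_1 = 5 − 4 = 1, and the invariant factors of ∂_1 are all 1, so H_0 = Z.
  H_1: rank ker ∂_1 − rank ∂_2 = (10 − 4) − 6 = 0, and the invariant factors of ∂_2 are all 1, so H_1 = 0.
  H_2: rank ker ∂_2 − rank ∂_3 = (10 − 6) − 4 = 0, and the invariant factors of ∂_3 are all 1, so H_2 = 0.
  H_3: rank ker ∂_3 − rank ∂_4 = (5 − 4) − 0 = 1, and there is no ∂_4, so H_3 = Z.

As a check, the Euler characteristic is 5 − 10 + 10 − 5 = 0, which agrees with 1 − 0 + 0 − 1 = 0.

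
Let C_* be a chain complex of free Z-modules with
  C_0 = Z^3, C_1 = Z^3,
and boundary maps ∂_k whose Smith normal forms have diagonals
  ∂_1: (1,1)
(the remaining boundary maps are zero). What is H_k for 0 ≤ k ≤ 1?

H_0 ≅ Z,  H_1 ≅ Z.

H_0: b_0 = 3 − 0 − 2 = 1; torsion from ∂_1 factors > 1: none. So H_0 ≅ Z.
H_1: b_1 = 3 − 2 − 0 = 1; torsion from ∂_2 factors > 1: none. So H_1 ≅ Z.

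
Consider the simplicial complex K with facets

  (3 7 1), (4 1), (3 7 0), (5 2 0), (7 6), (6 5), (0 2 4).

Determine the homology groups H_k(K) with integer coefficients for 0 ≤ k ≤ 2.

Order the vertices as 0 < 1 < 2 < 3 < 4 < 5 < 6 < 7. Listing each simplex with vertices in this order, K has dimension 2 with simplices:

  0-simplices (8): [0], [1], [2], [3], [4], [5], [6], [7]
  1-simplices (13): [0,2], [0,3], [0,4], [0,5], [0,7], [1,3], [1,4], [1,7], [2,4], [2,5], [3,7], [5,6], [6,7]
  2-simplices (4): [0,2,4], [0,2,5], [0,3,7], [1,3,7]

giving chain groups C_0 ≅ Z^8, C_1 ≅ Z^13, C_2 ≅ Z^4.

Boundary ∂_1: C_1 → C_0 sends each edge [p,q] (with p < q) to q − p. For instance
  ∂[0,5] = [5] − [0].
This gives a 8×13 integer matrix of rank 7; reducing to Smith normal form yields diagonal entries (1,1,1,1,1,1,1).

∂_2: C_2 → C_1 maps a triangle to the signed sum of its edges. For instance
  ∂[1,3,7] = [3,7] − [1,7] + [1,3],
  ∂[0,3,7] = [3,7] − [0,7] + [0,3].
This gives a 13×4 integer matrix of rank 4; reducing to Smith normal form yields diagonal entries (1,1,1,1).

From H_k ≅ ker(∂_k) / im(∂_{k+1}) we obtain:

  H_0: rank C_0 − rank ∂_1 = 8 − 7 = 1, and the invariant factors of ∂_1 are all 1, so H_0 ≅ Z.
  H_1: rank ker ∂_1 − rank ∂_2 = (13 − 7) − 4 = 2, and the invariant factors of ∂_2 are all 1, so H_1 ≅ Z^2.
  H_2: rank ker ∂_2 − rank ∂_3 = (4 − 4) − 0 = 0, and there is no ∂_3, so H_2 ≅ 0.

As a check, the Euler characteristic is 8 − 13 + 4 = -1, which agrees with 1 − 2 + 0 = -1.

H_0 ≅ Z,  H_1 ≅ Z^2,  H_2 = 0.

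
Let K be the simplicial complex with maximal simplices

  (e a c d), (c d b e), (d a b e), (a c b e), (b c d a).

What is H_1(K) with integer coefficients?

H_1 ≅ 0.

We work with the vertex ordering a < b < c < d < e. The simplices of K, each written with vertices in increasing order, are:

  0-simplices (5): a, b, c, d, e
  1-simplices (10): ab, ac, ad, ae, bc, bd, be, cd, ce, de
  2-simplices (10): abc, abd, abe, acd, ace, ade, bcd, bce, bde, cde
  3-simplices (5): abcd, abce, abde, acde, bcde

giving chain groups C_0 ≅ Z^5, C_1 ≅ Z^10, C_2 ≅ Z^10, C_3 ≅ Z^5.

Boundary ∂_1: C_1 → C_0 sends each edge [p,q] (with p < q) to q − p. For instance
  ∂ab = b − a.
The 5×10 boundary matrix has rank 4 and Smith normal form diag(1,1,1,1).

The boundary map ∂_2: C_2 → C_1 acts by ∂[p,q,r] = [q,r] − [p,r] + [p,q]. For instance
  ∂abe = be − ae + ab,
  ∂bcd = cd − bd + bc.
As a 10×10 matrix over Z this has rank 6, with invariant factors (1,1,1,1,1,1).

Boundary ∂_3: C_3 → C_2 sends each 3-simplex σ to the alternating sum Σ_i (−1)^i (σ with its i-th vertex removed). For instance
  ∂abce = bce − ace + abe − abc,
  ∂acde = cde − ade + ace − acd.
The resulting 10×5 matrix has rank 4, and its Smith normal form has invariant factors (1,1,1,1).

Now H_k = ker ∂_k / im ∂_{k+1}, so:

  H_1: rank ker ∂_1 − rank ∂_2 = (10 − 4) − 6 = 0, and the invariant factors of ∂_2 are all 1, so H_1 ≅ 0.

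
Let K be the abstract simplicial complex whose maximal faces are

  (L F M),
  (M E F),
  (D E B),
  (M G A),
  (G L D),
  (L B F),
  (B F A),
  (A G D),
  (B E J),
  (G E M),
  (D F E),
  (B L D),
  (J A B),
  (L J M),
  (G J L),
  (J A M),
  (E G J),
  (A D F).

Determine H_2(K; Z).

K has 9 vertices, 27 edges, 18 triangles.
rank ∂_2 = 18, rank ∂_3 = 0 ⇒ b_2 = 18 − 18 − 0 = 0. So H_2 = 0.

H_2 = 0.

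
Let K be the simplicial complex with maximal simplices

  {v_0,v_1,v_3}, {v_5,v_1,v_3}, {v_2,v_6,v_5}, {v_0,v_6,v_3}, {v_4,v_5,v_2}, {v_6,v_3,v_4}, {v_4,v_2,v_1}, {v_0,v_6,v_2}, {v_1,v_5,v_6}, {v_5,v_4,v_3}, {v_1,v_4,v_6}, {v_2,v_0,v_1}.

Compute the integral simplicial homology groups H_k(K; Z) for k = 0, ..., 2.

Fix the vertex order v_0 < v_1 < v_2 < v_3 < v_4 < v_5 < v_6 and write every simplex with vertices in increasing order. Then dim K = 2 and the simplices of K are:

  0-simplices (7): [v_0], [v_1], [v_2], [v_3], [v_4], [v_5], [v_6]
  1-simplices (18): (18 of them)
  2-simplices (12): (12 of them)

giving chain groups C_0 ≅ Z^7, C_1 ≅ Z^18, C_2 ≅ Z^12.

∂_1: C_1 → C_0 sends each edge [p,q] (with p < q) to q − p. For instance
  ∂[v_4,v_5] = [v_5] − [v_4].
The 7×18 boundary matrix has rank 6 and Smith normal form diag(1,1,1,1,1,1).

∂_2: C_2 → C_1 sends each 2-simplex [p,q,r] to [q,r] − [p,r] + [p,q]. For instance
  ∂[v_2,v_5,v_6] = [v_5,v_6] − [v_2,v_6] + [v_2,v_5],
  ∂[v_0,v_2,v_6] = [v_2,v_6] − [v_0,v_6] + [v_0,v_2].
The 18×12 boundary matrix has rank 12 and Smith normal form diag(1,1,1,1,1,1,1,1,1,1,1,2).

Computing H_k = (kernel of ∂_k) / (image of ∂_{k+1}):

  H_0: rank C_0 − rank ∂_1 = 7 − 6 = 1, and the invariant factors of ∂_1 are all 1, so H_0 ≅ Z.
  H_1: rank ker ∂_1 − rank ∂_2 = (18 − 6) − 12 = 0, and ∂_2 has invariant factor 2 > 1, so H_1 ≅ Z/2.
  H_2: rank ker ∂_2 − rank ∂_3 = (12 − 12) − 0 = 0, and there is no ∂_3, so H_2 ≅ 0.

H_0 = Z,  H_1 = Z/2,  H_2 = 0.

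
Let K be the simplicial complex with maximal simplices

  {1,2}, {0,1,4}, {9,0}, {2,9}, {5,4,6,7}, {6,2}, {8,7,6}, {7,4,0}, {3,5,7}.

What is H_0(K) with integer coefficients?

Take the total order 0 < 1 < 2 < 3 < 4 < 5 < 6 < 7 < 8 < 9 on the vertex set. Then K (dimension 3) consists of the simplices:

  0-simplices (10): [0], [1], [2], [3], [4], [5], [6], [7], [8], [9]
  1-simplices (18): [0,1], [0,4], [0,7], [0,9], [1,2], [1,4], [2,6], [2,9], [3,5], [3,7], [4,5], [4,6], [4,7], [5,6], [5,7], [6,7], [6,8], [7,8]
  2-simplices (8): [0,1,4], [0,4,7], [3,5,7], [4,5,6], [4,5,7], [4,6,7], [5,6,7], [6,7,8]
  3-simplices (1): [4,5,6,7]

so the chain groups are C_0 ≅ Z^10, C_1 ≅ Z^18, C_2 ≅ Z^8, C_3 ≅ Z^1.

Boundary ∂_1: C_1 → C_0 sends each edge [p,q] (with p < q) to q − p. For instance
  ∂[0,4] = [4] − [0].
This gives a 10×18 integer matrix of rank 9; reducing to Smith normal form yields diagonal entries (1,1,1,1,1,1,1,1,1).

∂_2: C_2 → C_1 maps a triangle to the signed sum of its edges. For instance
  ∂[4,5,7] = [5,7] − [4,7] + [4,5],
  ∂[4,6,7] = [6,7] − [4,7] + [4,6].
The 18×8 boundary matrix has rank 7 and Smith normal form diag(1,1,1,1,1,1,1).

Boundary ∂_3: C_3 → C_2 sends each 3-simplex σ to the alternating sum Σ_i (−1)^i (σ with its i-th vertex removed). For instance
  ∂[4,5,6,7] = [5,6,7] − [4,6,7] + [4,5,7] − [4,5,6].
As a 8×1 matrix over Z this has rank 1, with invariant factors (1).

From H_k ≅ ker(∂_k) / im(∂_{k+1}) we obtain:

  H_0: rank C_0 − rank ∂_1 = 10 − 9 = 1, and the invariant factors of ∂_1 are all 1, so H_0 = Z.

H_0 = Z.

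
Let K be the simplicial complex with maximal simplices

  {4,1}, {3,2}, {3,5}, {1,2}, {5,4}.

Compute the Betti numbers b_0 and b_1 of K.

Order the vertices as 1 < 2 < 3 < 4 < 5. Listing each simplex with vertices in this order, K has dimension 1 with simplices:

  0-simplices (5): [1], [2], [3], [4], [5]
  1-simplices (5): [1,2], [1,4], [2,3], [3,5], [4,5]

Hence C_0 ≅ Z^5, C_1 ≅ Z^5.

The boundary map ∂_1: C_1 → C_0 is given by ∂[p,q] = [q] − [p].
As a 5×5 matrix over Z this has rank 4, with invariant factors (1,1,1,1).

Computing H_k = (kernel of ∂_k) / (image of ∂_{k+1}):

  H_0: rank C_0 − rank ∂_1 = 5 − 4 = 1, and the invariant factors of ∂_1 are all 1, so H_0 = Z.
  H_1: rank ker ∂_1 − rank ∂_2 = (5 − 4) − 0 = 1, and there is no ∂_2, so H_1 = Z.

(K is a triangulation of the circle S^1.)

Hence the Betti numbers are b_0 = 1, b_1 = 1.

b_0 = 1, b_1 = 1.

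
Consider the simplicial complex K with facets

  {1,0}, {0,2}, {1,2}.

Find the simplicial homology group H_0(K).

Order the vertices as 0 < 1 < 2. Listing each simplex with vertices in this order, K has dimension 1 with simplices:

  0-simplices (3): [0], [1], [2]
  1-simplices (3): [0,1], [0,2], [1,2]

Hence C_0 ≅ Z^3, C_1 ≅ Z^3.

∂_1: C_1 → C_0 is given by ∂[p,q] = [q] − [p]. For instance
  ∂[1,2] = [2] − [1].
The resulting 3×3 matrix has rank 2, and its Smith normal form has invariant factors (1,1).

From H_k ≅ ker(∂_k) / im(∂_{k+1}) we obtain:

  H_0: rank C_0 − rank ∂_1 = 3 − 2 = 1, and the invariant factors of ∂_1 are all 1, so H_0 = Z.

(K is a triangulation of the circle S^1.)

H_0 ≅ Z.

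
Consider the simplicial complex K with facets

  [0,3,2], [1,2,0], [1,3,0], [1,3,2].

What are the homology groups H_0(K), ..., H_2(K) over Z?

Order the vertices as 0 < 1 < 2 < 3. Listing each simplex with vertices in this order, K has dimension 2 with simplices:

  0-simplices (4): [0], [1], [2], [3]
  1-simplices (6): [0,1], [0,2], [0,3], [1,2], [1,3], [2,3]
  2-simplices (4): [0,1,2], [0,1,3], [0,2,3], [1,2,3]

giving chain groups C_0 ≅ Z^4, C_1 ≅ Z^6, C_2 ≅ Z^4.

The boundary map ∂_1: C_1 → C_0 is given by ∂[p,q] = [q] − [p].
The resulting 4×6 matrix has rank 3, and its Smith normal form has invariant factors (1,1,1).

∂_2: C_2 → C_1 acts by ∂[p,q,r] = [q,r] − [p,r] + [p,q]. For instance
  ∂[0,1,2] = [1,2] − [0,2] + [0,1],
  ∂[0,2,3] = [2,3] − [0,3] + [0,2].
The 6×4 boundary matrix has rank 3 and Smith normal form diag(1,1,1).

Reading off H_k = ker ∂_k / im ∂_{k+1}:

  H_0: rank C_0 − rank ∂_1 = 4 − 3 = 1, and the invariant factors of ∂_1 are all 1, so H_0 ≅ Z.
  H_1: rank ker ∂_1 − rank ∂_2 = (6 − 3) − 3 = 0, and the invariant factors of ∂_2 are all 1, so H_1 ≅ 0.
  H_2: rank ker ∂_2 − rank ∂_3 = (4 − 3) − 0 = 1, and there is no ∂_3, so H_2 ≅ Z.

As a check, the Euler characteristic is 4 − 6 + 4 = 2, which agrees with 1 − 0 + 1 = 2.

H_0 = Z,  H_1 = 0,  H_2 = Z.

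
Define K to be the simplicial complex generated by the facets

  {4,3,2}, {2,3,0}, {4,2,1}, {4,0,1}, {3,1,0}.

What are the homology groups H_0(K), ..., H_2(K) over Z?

K has 5 vertices, 10 edges, 5 triangles.
rank ∂_0 = 0, rank ∂_1 = 4 ⇒ b_0 = 5 − 0 − 4 = 1; all invariant factors of ∂_1 are 1 so no torsion. So H_0 = Z.
rank ∂_1 = 4, rank ∂_2 = 5 ⇒ b_1 = 10 − 4 − 5 = 1; all invariant factors of ∂_2 are 1 so no torsion. So H_1 = Z.
rank ∂_2 = 5, rank ∂_3 = 0 ⇒ b_2 = 5 − 5 − 0 = 0. So H_2 = 0.

H_0 ≅ Z,  H_1 ≅ Z,  H_2 = 0.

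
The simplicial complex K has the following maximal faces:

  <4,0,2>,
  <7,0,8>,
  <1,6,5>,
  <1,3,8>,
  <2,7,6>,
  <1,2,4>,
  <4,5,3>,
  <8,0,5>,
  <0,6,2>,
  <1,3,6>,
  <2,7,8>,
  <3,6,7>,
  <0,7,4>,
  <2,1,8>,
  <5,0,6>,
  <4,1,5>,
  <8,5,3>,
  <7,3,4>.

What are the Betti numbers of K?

Take the total order 0 < 1 < 2 < 3 < 4 < 5 < 6 < 7 < 8 on the vertex set. Then K (dimension 2) consists of the simplices:

  0-simplices (9): [0], [1], [2], [3], [4], [5], [6], [7], [8]
  1-simplices (27): (27 of them)
  2-simplices (18): [0,2,4], [0,2,6], [0,4,7], [0,5,6], [0,5,8], [0,7,8], [1,2,4], [1,2,8], [1,3,6], [1,3,8], [1,4,5], [1,5,6], [2,6,7], [2,7,8], [3,4,5], [3,4,7], [3,5,8], [3,6,7]

giving chain groups C_0 ≅ Z^9, C_1 ≅ Z^27, C_2 ≅ Z^18.

The boundary map ∂_1: C_1 → C_0 is given by ∂[p,q] = [q] − [p]. For instance
  ∂[0,6] = [6] − [0].
The resulting 9×27 matrix has rank 8, and its Smith normal form has invariant factors (1,1,1,1,1,1,1,1).

The boundary map ∂_2: C_2 → C_1 maps a triangle to the signed sum of its edges. For instance
  ∂[3,4,7] = [4,7] − [3,7] + [3,4],
  ∂[3,5,8] = [5,8] − [3,8] + [3,5].
The resulting 27×18 matrix has rank 18, and its Smith normal form has invariant factors (1,1,1,1,1,1,1,1,1,1,1,1,1,1,1,1,1,2).

From H_k ≅ ker(∂_k) / im(∂_{k+1}) we obtain:

  H_0: rank C_0 − rank ∂_1 = 9 − 8 = 1, and the invariant factors of ∂_1 are all 1, so H_0 = Z.
  H_1: rank ker ∂_1 − rank ∂_2 = (27 − 8) − 18 = 1, and ∂_2 has invariant factor 2 > 1, so H_1 = Z × Z/2.
  H_2: rank ker ∂_2 − rank ∂_3 = (18 − 18) − 0 = 0, and there is no ∂_3, so H_2 = 0.

(K is a triangulation of the Klein bottle.)

Hence the Betti numbers are b_0 = 1, b_1 = 1, b_2 = 0.

b_0 = 1, b_1 = 1, b_2 = 0.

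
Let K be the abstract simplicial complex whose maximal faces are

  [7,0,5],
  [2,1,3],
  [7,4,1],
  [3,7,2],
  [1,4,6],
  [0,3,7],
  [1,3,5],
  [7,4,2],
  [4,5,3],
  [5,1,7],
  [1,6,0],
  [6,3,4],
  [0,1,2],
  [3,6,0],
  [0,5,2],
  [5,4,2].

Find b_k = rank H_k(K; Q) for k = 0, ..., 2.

b_0 = 1, b_1 = 2, b_2 = 1.

Take the total order 0 < 1 < 2 < 3 < 4 < 5 < 6 < 7 on the vertex set. Then K (dimension 2) consists of the simplices:

  0-simplices (8): [0], [1], [2], [3], [4], [5], [6], [7]
  1-simplices (24): (24 of them)
  2-simplices (16): [0,1,2], [0,1,6], [0,2,5], [0,3,6], [0,3,7], [0,5,7], [1,2,3], [1,3,5], [1,4,6], [1,4,7], [1,5,7], [2,3,7], [2,4,5], [2,4,7], [3,4,5], [3,4,6]

so the chain groups are C_0 ≅ Z^8, C_1 ≅ Z^24, C_2 ≅ Z^16.

The boundary map ∂_1: C_1 → C_0 sends each edge [p,q] (with p < q) to q − p. For instance
  ∂[0,5] = [5] − [0].
This gives a 8×24 integer matrix of rank 7; reducing to Smith normal form yields diagonal entries (1,1,1,1,1,1,1).

The boundary map ∂_2: C_2 → C_1 acts by ∂[p,q,r] = [q,r] − [p,r] + [p,q]. For instance
  ∂[0,2,5] = [2,5] − [0,5] + [0,2],
  ∂[1,2,3] = [2,3] − [1,3] + [1,2].
The 24×16 boundary matrix has rank 15 and Smith normal form diag(1,1,1,1,1,1,1,1,1,1,1,1,1,1,1).

Computing H_k = (kernel of ∂_k) / (image of ∂_{k+1}):

  H_0: rank C_0 − rank ∂_1 = 8 − 7 = 1, and the invariant factors of ∂_1 are all 1, so H_0 = Z.
  H_1: rank ker ∂_1 − rank ∂_2 = (24 − 7) − 15 = 2, and the invariant factors of ∂_2 are all 1, so H_1 = Z^2.
  H_2: rank ker ∂_2 − rank ∂_3 = (16 − 15) − 0 = 1, and there is no ∂_3, so H_2 = Z.

Hence the Betti numbers are b_0 = 1, b_1 = 2, b_2 = 1.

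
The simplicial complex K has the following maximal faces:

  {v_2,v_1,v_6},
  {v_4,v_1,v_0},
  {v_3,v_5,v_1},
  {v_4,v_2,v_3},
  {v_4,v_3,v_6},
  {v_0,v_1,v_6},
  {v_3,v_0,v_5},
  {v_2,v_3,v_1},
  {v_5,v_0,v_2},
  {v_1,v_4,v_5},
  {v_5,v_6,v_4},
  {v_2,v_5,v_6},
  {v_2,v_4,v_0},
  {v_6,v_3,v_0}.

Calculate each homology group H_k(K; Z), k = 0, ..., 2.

Order the vertices as v_0 < v_1 < v_2 < v_3 < v_4 < v_5 < v_6. Listing each simplex with vertices in this order, K has dimension 2 with simplices:

  0-simplices (7): [v_0], [v_1], [v_2], [v_3], [v_4], [v_5], [v_6]
  1-simplices (21): (21 of them)
  2-simplices (14): (14 of them)

giving chain groups C_0 ≅ Z^7, C_1 ≅ Z^21, C_2 ≅ Z^14.

Boundary ∂_1: C_1 → C_0 is given by ∂[p,q] = [q] − [p]. For instance
  ∂[v_2,v_4] = [v_4] − [v_2].
As a 7×21 matrix over Z this has rank 6, with invariant factors (1,1,1,1,1,1).

Boundary ∂_2: C_2 → C_1 maps a triangle to the signed sum of its edges. For instance
  ∂[v_0,v_2,v_4] = [v_2,v_4] − [v_0,v_4] + [v_0,v_2],
  ∂[v_0,v_1,v_4] = [v_1,v_4] − [v_0,v_4] + [v_0,v_1].
The 21×14 boundary matrix has rank 13 and Smith normal form diag(1,1,1,1,1,1,1,1,1,1,1,1,1).

Reading off H_k = ker ∂_k / im ∂_{k+1}:

  H_0: rank C_0 − rank ∂_1 = 7 − 6 = 1, and the invariant factors of ∂_1 are all 1, so H_0 ≅ Z.
  H_1: rank ker ∂_1 − rank ∂_2 = (21 − 6) − 13 = 2, and the invariant factors of ∂_2 are all 1, so H_1 ≅ Z^2.
  H_2: rank ker ∂_2 − rank ∂_3 = (14 − 13) − 0 = 1, and there is no ∂_3, so H_2 ≅ Z.

As a check, the Euler characteristic is 7 − 21 + 14 = 0, which agrees with 1 − 2 + 1 = 0.
(K is a triangulation of the torus T^2.)

H_0 ≅ Z,  H_1 ≅ Z^2,  H_2 ≅ Z.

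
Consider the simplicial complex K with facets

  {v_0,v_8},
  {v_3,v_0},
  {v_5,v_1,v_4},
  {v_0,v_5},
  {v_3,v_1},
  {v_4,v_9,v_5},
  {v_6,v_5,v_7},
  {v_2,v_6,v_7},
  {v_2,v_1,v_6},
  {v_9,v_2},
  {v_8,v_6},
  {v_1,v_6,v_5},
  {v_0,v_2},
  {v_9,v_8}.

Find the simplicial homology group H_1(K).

H_1 ≅ Z^5.

Fix the vertex order v_0 < v_1 < v_2 < v_3 < v_4 < v_5 < v_6 < v_7 < v_8 < v_9 and write every simplex with vertices in increasing order. Then dim K = 2 and the simplices of K are:

  0-simplices (10): [v_0], [v_1], [v_2], [v_3], [v_4], [v_5], [v_6], [v_7], [v_8], [v_9]
  1-simplices (20): (20 of them)
  2-simplices (6): [v_1,v_2,v_6], [v_1,v_4,v_5], [v_1,v_5,v_6], [v_2,v_6,v_7], [v_4,v_5,v_9], [v_5,v_6,v_7]

Hence C_0 ≅ Z^10, C_1 ≅ Z^20, C_2 ≅ Z^6.

Boundary ∂_1: C_1 → C_0 sends each edge [p,q] (with p < q) to q − p. For instance
  ∂[v_1,v_5] = [v_5] − [v_1].
As a 10×20 matrix over Z this has rank 9, with invariant factors (1,1,1,1,1,1,1,1,1).

∂_2: C_2 → C_1 acts by ∂[p,q,r] = [q,r] − [p,r] + [p,q]. For instance
  ∂[v_1,v_5,v_6] = [v_5,v_6] − [v_1,v_6] + [v_1,v_5],
  ∂[v_5,v_6,v_7] = [v_6,v_7] − [v_5,v_7] + [v_5,v_6].
The 20×6 boundary matrix has rank 6 and Smith normal form diag(1,1,1,1,1,1).

Reading off H_k = ker ∂_k / im ∂_{k+1}:

  H_1: rank ker ∂_1 − rank ∂_2 = (20 − 9) − 6 = 5, and the invariant factors of ∂_2 are all 1, so H_1 ≅ Z^5.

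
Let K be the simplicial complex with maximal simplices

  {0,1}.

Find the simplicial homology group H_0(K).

K has 2 vertices, 1 edge.
rank ∂_0 = 0, rank ∂_1 = 1 ⇒ b_0 = 2 − 0 − 1 = 1; all invariant factors of ∂_1 are 1 so no torsion. So H_0 = Z.

H_0 ≅ Z.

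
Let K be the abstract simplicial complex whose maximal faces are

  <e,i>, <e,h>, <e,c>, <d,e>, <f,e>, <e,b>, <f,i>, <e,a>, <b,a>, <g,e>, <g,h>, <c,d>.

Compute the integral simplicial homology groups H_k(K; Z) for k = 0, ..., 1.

We work with the vertex ordering a < b < c < d < e < f < g < h < i. The simplices of K, each written with vertices in increasing order, are:

  0-simplices (9): a, b, c, d, e, f, g, h, i
  1-simplices (12): ab, ae, be, cd, ce, de, ef, eg, eh, ei, fi, gh

giving chain groups C_0 ≅ Z^9, C_1 ≅ Z^12.

Boundary ∂_1: C_1 → C_0 is given by ∂[p,q] = [q] − [p]. For instance
  ∂ae = e − a.
The 9×12 boundary matrix has rank 8 and Smith normal form diag(1,1,1,1,1,1,1,1).

Now H_k = ker ∂_k / im ∂_{k+1}, so:

  H_0: rank C_0 − rank ∂_1 = 9 − 8 = 1, and the invariant factors of ∂_1 are all 1, so H_0 ≅ Z.
  H_1: rank ker ∂_1 − rank ∂_2 = (12 − 8) − 0 = 4, and there is no ∂_2, so H_1 ≅ Z^4.

H_0 ≅ Z,  H_1 ≅ Z^4.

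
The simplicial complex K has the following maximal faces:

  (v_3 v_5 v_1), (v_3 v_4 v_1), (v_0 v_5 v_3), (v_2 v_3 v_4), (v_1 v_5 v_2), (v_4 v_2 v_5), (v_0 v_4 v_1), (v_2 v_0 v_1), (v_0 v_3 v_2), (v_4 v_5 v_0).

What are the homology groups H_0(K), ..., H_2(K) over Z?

Take the total order v_0 < v_1 < v_2 < v_3 < v_4 < v_5 on the vertex set. Then K (dimension 2) consists of the simplices:

  0-simplices (6): [v_0], [v_1], [v_2], [v_3], [v_4], [v_5]
  1-simplices (15): (15 of them)
  2-simplices (10): [v_0,v_1,v_2], [v_0,v_1,v_4], [v_0,v_2,v_3], [v_0,v_3,v_5], [v_0,v_4,v_5], [v_1,v_2,v_5], [v_1,v_3,v_4], [v_1,v_3,v_5], [v_2,v_3,v_4], [v_2,v_4,v_5]

giving chain groups C_0 ≅ Z^6, C_1 ≅ Z^15, C_2 ≅ Z^10.

∂_1: C_1 → C_0 is given by ∂[p,q] = [q] − [p]. For instance
  ∂[v_0,v_3] = [v_3] − [v_0].
As a 6×15 matrix over Z this has rank 5, with invariant factors (1,1,1,1,1).

∂_2: C_2 → C_1 acts by ∂[p,q,r] = [q,r] − [p,r] + [p,q]. For instance
  ∂[v_2,v_4,v_5] = [v_4,v_5] − [v_2,v_5] + [v_2,v_4],
  ∂[v_2,v_3,v_4] = [v_3,v_4] − [v_2,v_4] + [v_2,v_3].
As a 15×10 matrix over Z this has rank 10, with invariant factors (1,1,1,1,1,1,1,1,1,2).

Now H_k = ker ∂_k / im ∂_{k+1}, so:

  H_0: rank C_0 − rank ∂_1 = 6 − 5 = 1, and the invariant factors of ∂_1 are all 1, so H_0 = Z.
  H_1: rank ker ∂_1 − rank ∂_2 = (15 − 5) − 10 = 0, and ∂_2 has invariant factor 2 > 1, so H_1 = Z/2.
  H_2: rank ker ∂_2 − rank ∂_3 = (10 − 10) − 0 = 0, and there is no ∂_3, so H_2 = 0.

As a check, the Euler characteristic is 6 − 15 + 10 = 1, which agrees with 1 − 0 + 0 = 1.

H_0 = Z,  H_1 = Z/2,  H_2 = 0.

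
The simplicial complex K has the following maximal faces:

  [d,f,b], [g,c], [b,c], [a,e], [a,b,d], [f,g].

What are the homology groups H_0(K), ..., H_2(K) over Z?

Order the vertices as a < b < c < d < e < f < g. Listing each simplex with vertices in this order, K has dimension 2 with simplices:

  0-simplices (7): a, b, c, d, e, f, g
  1-simplices (9): ab, ad, ae, bc, bd, bf, cg, df, fg
  2-simplices (2): abd, bdf

giving chain groups C_0 ≅ Z^7, C_1 ≅ Z^9, C_2 ≅ Z^2.

The boundary map ∂_1: C_1 → C_0 is given by ∂[p,q] = [q] − [p]. For instance
  ∂ae = e − a.
The 7×9 boundary matrix has rank 6 and Smith normal form diag(1,1,1,1,1,1).

Boundary ∂_2: C_2 → C_1 sends each 2-simplex [p,q,r] to [q,r] − [p,r] + [p,q]. For instance
  ∂bdf = df − bf + bd,
  ∂abd = bd − ad + ab.
As a 9×2 matrix over Z this has rank 2, with invariant factors (1,1).

Now H_k = ker ∂_k / im ∂_{k+1}, so:

  H_0: rank C_0 − rank ∂_1 = 7 − 6 = 1, and the invariant factors of ∂_1 are all 1, so H_0 ≅ Z.
  H_1: rank ker ∂_1 − rank ∂_2 = (9 − 6) − 2 = 1, and the invariant factors of ∂_2 are all 1, so H_1 ≅ Z.
  H_2: rank ker ∂_2 − rank ∂_3 = (2 − 2) − 0 = 0, and there is no ∂_3, so H_2 ≅ 0.

As a check, the Euler characteristic is 7 − 9 + 2 = 0, which agrees with 1 − 1 + 0 = 0.

H_0 = Z,  H_1 = Z,  H_2 = 0.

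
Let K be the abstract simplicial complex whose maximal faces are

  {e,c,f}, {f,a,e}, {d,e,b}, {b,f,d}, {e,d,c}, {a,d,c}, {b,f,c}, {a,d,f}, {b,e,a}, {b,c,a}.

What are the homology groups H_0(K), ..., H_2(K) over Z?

Take the total order a < b < c < d < e < f on the vertex set. Then K (dimension 2) consists of the simplices:

  0-simplices (6): a, b, c, d, e, f
  1-simplices (15): ab, ac, ad, ae, af, bc, bd, be, bf, cd, ce, cf, de, df, ef
  2-simplices (10): abc, abe, acd, adf, aef, bcf, bde, bdf, cde, cef

Hence C_0 ≅ Z^6, C_1 ≅ Z^15, C_2 ≅ Z^10.

∂_1: C_1 → C_0 sends each edge [p,q] (with p < q) to q − p.
As a 6×15 matrix over Z this has rank 5, with invariant factors (1,1,1,1,1).

The boundary map ∂_2: C_2 → C_1 maps a triangle to the signed sum of its edges. For instance
  ∂bde = de − be + bd,
  ∂adf = df − af + ad.
The 15×10 boundary matrix has rank 10 and Smith normal form diag(1,1,1,1,1,1,1,1,1,2).

Reading off H_k = ker ∂_k / im ∂_{k+1}:

  H_0: rank C_0 − rank ∂_1 = 6 − 5 = 1, and the invariant factors of ∂_1 are all 1, so H_0 ≅ Z.
  H_1: rank ker ∂_1 − rank ∂_2 = (15 − 5) − 10 = 0, and ∂_2 has invariant factor 2 > 1, so H_1 ≅ Z/2.
  H_2: rank ker ∂_2 − rank ∂_3 = (10 − 10) − 0 = 0, and there is no ∂_3, so H_2 ≅ 0.

As a check, the Euler characteristic is 6 − 15 + 10 = 1, which agrees with 1 − 0 + 0 = 1.

H_0 ≅ Z,  H_1 ≅ Z/2,  H_2 = 0.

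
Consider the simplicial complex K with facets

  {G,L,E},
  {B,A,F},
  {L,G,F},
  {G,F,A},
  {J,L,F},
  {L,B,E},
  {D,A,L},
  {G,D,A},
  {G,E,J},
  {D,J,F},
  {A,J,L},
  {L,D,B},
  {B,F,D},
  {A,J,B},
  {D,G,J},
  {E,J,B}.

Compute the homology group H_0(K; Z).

H_0 ≅ Z.

Fix the vertex order A < B < D < E < F < G < J < L and write every simplex with vertices in increasing order. Then dim K = 2 and the simplices of K are:

  0-simplices (8): A, B, D, E, F, G, J, L
  1-simplices (24): AB, AD, AF, AG, AJ, AL, BD, BE, BF, BJ, BL, DF, DG, DJ, DL, EG, EJ, EL, FG, FJ, FL, GJ, GL, JL
  2-simplices (16): ABF, ABJ, ADG, ADL, AFG, AJL, BDF, BDL, BEJ, BEL, DFJ, DGJ, EGJ, EGL, FGL, FJL

giving chain groups C_0 ≅ Z^8, C_1 ≅ Z^24, C_2 ≅ Z^16.

The boundary map ∂_1: C_1 → C_0 sends each edge [p,q] (with p < q) to q − p. For instance
  ∂BL = L − B.
As a 8×24 matrix over Z this has rank 7, with invariant factors (1,1,1,1,1,1,1).

The boundary map ∂_2: C_2 → C_1 sends each 2-simplex [p,q,r] to [q,r] − [p,r] + [p,q]. For instance
  ∂FJL = JL − FL + FJ,
  ∂ABF = BF − AF + AB.
This gives a 24×16 integer matrix of rank 15; reducing to Smith normal form yields diagonal entries (1,1,1,1,1,1,1,1,1,1,1,1,1,1,1).

Now H_k = ker ∂_k / im ∂_{k+1}, so:

  H_0: rank C_0 − rank ∂_1 = 8 − 7 = 1, and the invariant factors of ∂_1 are all 1, so H_0 ≅ Z.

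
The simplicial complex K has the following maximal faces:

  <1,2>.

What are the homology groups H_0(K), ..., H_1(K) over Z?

Fix the vertex order 1 < 2 and write every simplex with vertices in increasing order. Then dim K = 1 and the simplices of K are:

  0-simplices (2): [1], [2]
  1-simplices (1): [1,2]

so the chain groups are C_0 ≅ Z^2, C_1 ≅ Z^1.

The boundary map ∂_1: C_1 → C_0 maps an edge to its endpoints' difference, ∂[p,q] = q − p. For instance
  ∂[1,2] = [2] − [1].
This gives a 2×1 integer matrix of rank 1; reducing to Smith normal form yields diagonal entries (1).

Reading off H_k = ker ∂_k / im ∂_{k+1}:

  H_0: rank C_0 − rank ∂_1 = 2 − 1 = 1, and the invariant factors of ∂_1 are all 1, so H_0 ≅ Z.
  H_1: rank ker ∂_1 − rank ∂_2 = (1 − 1) − 0 = 0, and there is no ∂_2, so H_1 ≅ 0.

H_0 ≅ Z,  H_1 = 0.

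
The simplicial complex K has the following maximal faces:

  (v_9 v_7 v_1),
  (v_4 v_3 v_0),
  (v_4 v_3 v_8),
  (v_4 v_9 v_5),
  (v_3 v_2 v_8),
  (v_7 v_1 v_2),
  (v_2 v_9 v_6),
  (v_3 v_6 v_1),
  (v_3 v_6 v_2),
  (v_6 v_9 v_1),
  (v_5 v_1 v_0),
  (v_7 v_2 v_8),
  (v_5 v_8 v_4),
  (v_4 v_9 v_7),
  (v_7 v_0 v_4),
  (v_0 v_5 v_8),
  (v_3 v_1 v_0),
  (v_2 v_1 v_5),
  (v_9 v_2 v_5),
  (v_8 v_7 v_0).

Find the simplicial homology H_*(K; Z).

H_0 ≅ Z,  H_1 ≅ Z ⊕ Z/2Z,  H_2 = 0.

Fix the vertex order v_0 < v_1 < v_2 < v_3 < v_4 < v_5 < v_6 < v_7 < v_8 < v_9 and write every simplex with vertices in increasing order. Then dim K = 2 and the simplices of K are:

  0-simplices (10): [v_0], [v_1], [v_2], [v_3], [v_4], [v_5], [v_6], [v_7], [v_8], [v_9]
  1-simplices (30): (30 of them)
  2-simplices (20): (20 of them)

Hence C_0 ≅ Z^10, C_1 ≅ Z^30, C_2 ≅ Z^20.

Boundary ∂_1: C_1 → C_0 is given by ∂[p,q] = [q] − [p].
The resulting 10×30 matrix has rank 9, and its Smith normal form has invariant factors (1,1,1,1,1,1,1,1,1).

Boundary ∂_2: C_2 → C_1 acts by ∂[p,q,r] = [q,r] − [p,r] + [p,q]. For instance
  ∂[v_1,v_2,v_5] = [v_2,v_5] − [v_1,v_5] + [v_1,v_2],
  ∂[v_0,v_7,v_8] = [v_7,v_8] − [v_0,v_8] + [v_0,v_7].
This gives a 30×20 integer matrix of rank 20; reducing to Smith normal form yields diagonal entries (1,1,1,1,1,1,1,1,1,1,1,1,1,1,1,1,1,1,1,2).

Reading off H_k = ker ∂_k / im ∂_{k+1}:

  H_0: rank C_0 − rank ∂_1 = 10 − 9 = 1, and the invariant factors of ∂_1 are all 1, so H_0 = Z.
  H_1: rank ker ∂_1 − rank ∂_2 = (30 − 9) − 20 = 1, and ∂_2 has invariant factor 2 > 1, so H_1 = Z ⊕ Z/2Z.
  H_2: rank ker ∂_2 − rank ∂_3 = (20 − 20) − 0 = 0, and there is no ∂_3, so H_2 = 0.

As a check, the Euler characteristic is 10 − 30 + 20 = 0, which agrees with 1 − 1 + 0 = 0.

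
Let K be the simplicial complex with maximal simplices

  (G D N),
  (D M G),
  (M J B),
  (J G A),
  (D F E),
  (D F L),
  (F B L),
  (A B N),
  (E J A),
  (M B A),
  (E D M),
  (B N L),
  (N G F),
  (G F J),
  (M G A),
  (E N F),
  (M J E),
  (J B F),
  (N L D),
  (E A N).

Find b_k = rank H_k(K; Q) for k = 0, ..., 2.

b_0 = 1, b_1 = 1, b_2 = 0.

K has 10 vertices, 30 edges, 20 triangles.
rank ∂_0 = 0, rank ∂_1 = 9 ⇒ b_0 = 10 − 0 − 9 = 1; all invariant factors of ∂_1 are 1 so no torsion. So H_0 ≅ Z.
rank ∂_1 = 9, rank ∂_2 = 20 ⇒ b_1 = 30 − 9 − 20 = 1; ∂_2 has invariant factor(s) [2] giving torsion. So H_1 ≅ Z ⊕ Z/2Z.
rank ∂_2 = 20, rank ∂_3 = 0 ⇒ b_2 = 20 − 20 − 0 = 0. So H_2 ≅ 0.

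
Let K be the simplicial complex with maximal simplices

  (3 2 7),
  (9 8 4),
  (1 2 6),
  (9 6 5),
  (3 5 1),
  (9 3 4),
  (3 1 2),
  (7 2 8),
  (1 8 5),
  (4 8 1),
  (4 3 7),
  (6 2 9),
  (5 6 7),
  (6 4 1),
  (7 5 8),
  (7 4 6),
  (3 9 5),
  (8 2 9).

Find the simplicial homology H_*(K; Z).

Fix the vertex order 1 < 2 < 3 < 4 < 5 < 6 < 7 < 8 < 9 and write every simplex with vertices in increasing order. Then dim K = 2 and the simplices of K are:

  0-simplices (9): [1], [2], [3], [4], [5], [6], [7], [8], [9]
  1-simplices (27): (27 of them)
  2-simplices (18): [1,2,3], [1,2,6], [1,3,5], [1,4,6], [1,4,8], [1,5,8], [2,3,7], [2,6,9], [2,7,8], [2,8,9], [3,4,7], [3,4,9], [3,5,9], [4,6,7], [4,8,9], [5,6,7], [5,6,9], [5,7,8]

Hence C_0 ≅ Z^9, C_1 ≅ Z^27, C_2 ≅ Z^18.

Boundary ∂_1: C_1 → C_0 sends each edge [p,q] (with p < q) to q − p. For instance
  ∂[4,9] = [9] − [4].
This gives a 9×27 integer matrix of rank 8; reducing to Smith normal form yields diagonal entries (1,1,1,1,1,1,1,1).

Boundary ∂_2: C_2 → C_1 maps a triangle to the signed sum of its edges. For instance
  ∂[1,4,8] = [4,8] − [1,8] + [1,4],
  ∂[2,7,8] = [7,8] − [2,8] + [2,7].
The 27×18 boundary matrix has rank 17 and Smith normal form diag(1,1,1,1,1,1,1,1,1,1,1,1,1,1,1,1,1).

From H_k ≅ ker(∂_k) / im(∂_{k+1}) we obtain:

  H_0: rank C_0 − rank ∂_1 = 9 − 8 = 1, and the invariant factors of ∂_1 are all 1, so H_0 = Z.
  H_1: rank ker ∂_1 − rank ∂_2 = (27 − 8) − 17 = 2, and the invariant factors of ∂_2 are all 1, so H_1 = Z^2.
  H_2: rank ker ∂_2 − rank ∂_3 = (18 − 17) − 0 = 1, and there is no ∂_3, so H_2 = Z.

(K is a triangulation of the torus T^2.)

H_0 ≅ Z,  H_1 ≅ Z^2,  H_2 ≅ Z.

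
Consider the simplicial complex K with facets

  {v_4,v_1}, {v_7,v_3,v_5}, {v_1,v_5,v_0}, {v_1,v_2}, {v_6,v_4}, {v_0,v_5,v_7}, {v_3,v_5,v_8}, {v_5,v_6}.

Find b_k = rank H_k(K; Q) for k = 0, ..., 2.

b_0 = 1, b_1 = 1, b_2 = 0.

K has 9 vertices, 13 edges, 4 triangles.
rank ∂_0 = 0, rank ∂_1 = 8 ⇒ b_0 = 9 − 0 − 8 = 1; all invariant factors of ∂_1 are 1 so no torsion. So H_0 ≅ Z.
rank ∂_1 = 8, rank ∂_2 = 4 ⇒ b_1 = 13 − 8 − 4 = 1; all invariant factors of ∂_2 are 1 so no torsion. So H_1 ≅ Z.
rank ∂_2 = 4, rank ∂_3 = 0 ⇒ b_2 = 4 − 4 − 0 = 0. So H_2 ≅ 0.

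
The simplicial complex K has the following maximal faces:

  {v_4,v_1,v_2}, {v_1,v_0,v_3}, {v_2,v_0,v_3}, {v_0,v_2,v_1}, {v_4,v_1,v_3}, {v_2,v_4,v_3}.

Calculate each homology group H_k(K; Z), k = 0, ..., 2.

Take the total order v_0 < v_1 < v_2 < v_3 < v_4 on the vertex set. Then K (dimension 2) consists of the simplices:

  0-simplices (5): [v_0], [v_1], [v_2], [v_3], [v_4]
  1-simplices (9): [v_0,v_1], [v_0,v_2], [v_0,v_3], [v_1,v_2], [v_1,v_3], [v_1,v_4], [v_2,v_3], [v_2,v_4], [v_3,v_4]
  2-simplices (6): [v_0,v_1,v_2], [v_0,v_1,v_3], [v_0,v_2,v_3], [v_1,v_2,v_4], [v_1,v_3,v_4], [v_2,v_3,v_4]

Hence C_0 ≅ Z^5, C_1 ≅ Z^9, C_2 ≅ Z^6.

The boundary map ∂_1: C_1 → C_0 sends each edge [p,q] (with p < q) to q − p. For instance
  ∂[v_1,v_2] = [v_2] − [v_1].
This gives a 5×9 integer matrix of rank 4; reducing to Smith normal form yields diagonal entries (1,1,1,1).

The boundary map ∂_2: C_2 → C_1 sends each 2-simplex [p,q,r] to [q,r] − [p,r] + [p,q]. For instance
  ∂[v_0,v_1,v_3] = [v_1,v_3] − [v_0,v_3] + [v_0,v_1],
  ∂[v_0,v_2,v_3] = [v_2,v_3] − [v_0,v_3] + [v_0,v_2].
As a 9×6 matrix over Z this has rank 5, with invariant factors (1,1,1,1,1).

Computing H_k = (kernel of ∂_k) / (image of ∂_{k+1}):

  H_0: rank C_0 − rank ∂_1 = 5 − 4 = 1, and the invariant factors of ∂_1 are all 1, so H_0 ≅ Z.
  H_1: rank ker ∂_1 − rank ∂_2 = (9 − 4) − 5 = 0, and the invariant factors of ∂_2 are all 1, so H_1 ≅ 0.
  H_2: rank ker ∂_2 − rank ∂_3 = (6 − 5) − 0 = 1, and there is no ∂_3, so H_2 ≅ Z.

As a check, the Euler characteristic is 5 − 9 + 6 = 2, which agrees with 1 − 0 + 1 = 2.
(K is a triangulation of the 2-sphere S^2.)

H_0 ≅ Z,  H_1 = 0,  H_2 ≅ Z.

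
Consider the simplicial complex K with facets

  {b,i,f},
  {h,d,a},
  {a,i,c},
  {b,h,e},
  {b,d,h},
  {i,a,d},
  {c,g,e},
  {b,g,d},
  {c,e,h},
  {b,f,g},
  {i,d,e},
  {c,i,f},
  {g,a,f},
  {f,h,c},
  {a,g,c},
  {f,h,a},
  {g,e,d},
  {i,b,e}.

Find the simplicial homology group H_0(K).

H_0 ≅ Z.

Fix the vertex order a < b < c < d < e < f < g < h < i and write every simplex with vertices in increasing order. Then dim K = 2 and the simplices of K are:

  0-simplices (9): a, b, c, d, e, f, g, h, i
  1-simplices (27): ac, ad, af, ag, ah, ai, bd, be, bf, bg, bh, bi, ce, cf, cg, ch, ci, de, dg, dh, di, eg, eh, ei, fg, fh, fi
  2-simplices (18): acg, aci, adh, adi, afg, afh, bdg, bdh, beh, bei, bfg, bfi, ceg, ceh, cfh, cfi, deg, dei

so the chain groups are C_0 ≅ Z^9, C_1 ≅ Z^27, C_2 ≅ Z^18.

Boundary ∂_1: C_1 → C_0 sends each edge [p,q] (with p < q) to q − p.
This gives a 9×27 integer matrix of rank 8; reducing to Smith normal form yields diagonal entries (1,1,1,1,1,1,1,1).

∂_2: C_2 → C_1 maps a triangle to the signed sum of its edges. For instance
  ∂beh = eh − bh + be,
  ∂bdg = dg − bg + bd.
As a 27×18 matrix over Z this has rank 18, with invariant factors (1,1,1,1,1,1,1,1,1,1,1,1,1,1,1,1,1,2).

From H_k ≅ ker(∂_k) / im(∂_{k+1}) we obtain:

  H_0: rank C_0 − rank ∂_1 = 9 − 8 = 1, and the invariant factors of ∂_1 are all 1, so H_0 = Z.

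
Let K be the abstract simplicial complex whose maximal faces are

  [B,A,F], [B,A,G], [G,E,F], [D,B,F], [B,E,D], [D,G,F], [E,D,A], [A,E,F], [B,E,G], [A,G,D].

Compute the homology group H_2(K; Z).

Take the total order A < B < D < E < F < G on the vertex set. Then K (dimension 2) consists of the simplices:

  0-simplices (6): A, B, D, E, F, G
  1-simplices (15): AB, AD, AE, AF, AG, BD, BE, BF, BG, DE, DF, DG, EF, EG, FG
  2-simplices (10): ABF, ABG, ADE, ADG, AEF, BDE, BDF, BEG, DFG, EFG

so the chain groups are C_0 ≅ Z^6, C_1 ≅ Z^15, C_2 ≅ Z^10.

∂_1: C_1 → C_0 is given by ∂[p,q] = [q] − [p].
As a 6×15 matrix over Z this has rank 5, with invariant factors (1,1,1,1,1).

Boundary ∂_2: C_2 → C_1 acts by ∂[p,q,r] = [q,r] − [p,r] + [p,q]. For instance
  ∂BEG = EG − BG + BE,
  ∂BDE = DE − BE + BD.
The 15×10 boundary matrix has rank 10 and Smith normal form diag(1,1,1,1,1,1,1,1,1,2).

From H_k ≅ ker(∂_k) / im(∂_{k+1}) we obtain:

  H_2: rank ker ∂_2 − rank ∂_3 = (10 − 10) − 0 = 0, and there is no ∂_3, so H_2 ≅ 0.

H_2 = 0.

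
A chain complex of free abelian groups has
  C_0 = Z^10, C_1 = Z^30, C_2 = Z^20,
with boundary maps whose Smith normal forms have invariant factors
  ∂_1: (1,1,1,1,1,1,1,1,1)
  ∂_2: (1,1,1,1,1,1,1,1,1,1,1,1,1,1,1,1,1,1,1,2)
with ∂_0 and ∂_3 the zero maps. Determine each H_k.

H_0 = Z,  H_1 = Z ⊕ Z/2Z,  H_2 = 0.

H_0: b_0 = 10 − 0 − 9 = 1; torsion from ∂_1 factors > 1: none. So H_0 = Z.
H_1: b_1 = 30 − 9 − 20 = 1; torsion from ∂_2 factors > 1: [2]. So H_1 = Z ⊕ Z/2Z.
H_2: b_2 = 20 − 20 − 0 = 0; torsion from ∂_3 factors > 1: none. So H_2 = 0.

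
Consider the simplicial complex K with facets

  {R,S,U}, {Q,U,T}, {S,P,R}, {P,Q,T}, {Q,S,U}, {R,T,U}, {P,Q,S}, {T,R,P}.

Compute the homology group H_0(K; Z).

We work with the vertex ordering P < Q < R < S < T < U. The simplices of K, each written with vertices in increasing order, are:

  0-simplices (6): P, Q, R, S, T, U
  1-simplices (12): PQ, PR, PS, PT, QS, QT, QU, RS, RT, RU, SU, TU
  2-simplices (8): PQS, PQT, PRS, PRT, QSU, QTU, RSU, RTU

Hence C_0 ≅ Z^6, C_1 ≅ Z^12, C_2 ≅ Z^8.

∂_1: C_1 → C_0 maps an edge to its endpoints' difference, ∂[p,q] = q − p.
As a 6×12 matrix over Z this has rank 5, with invariant factors (1,1,1,1,1).

∂_2: C_2 → C_1 maps a triangle to the signed sum of its edges. For instance
  ∂PRT = RT − PT + PR,
  ∂PQT = QT − PT + PQ.
The resulting 12×8 matrix has rank 7, and its Smith normal form has invariant factors (1,1,1,1,1,1,1).

Reading off H_k = ker ∂_k / im ∂_{k+1}:

  H_0: rank C_0 − rank ∂_1 = 6 − 5 = 1, and the invariant factors of ∂_1 are all 1, so H_0 = Z.

H_0 = Z.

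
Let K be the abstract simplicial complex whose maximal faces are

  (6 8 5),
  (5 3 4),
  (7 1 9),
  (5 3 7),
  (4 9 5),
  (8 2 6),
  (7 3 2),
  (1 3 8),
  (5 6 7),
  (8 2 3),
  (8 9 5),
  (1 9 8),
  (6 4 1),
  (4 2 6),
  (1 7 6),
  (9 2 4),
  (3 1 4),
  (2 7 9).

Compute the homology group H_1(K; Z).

We work with the vertex ordering 1 < 2 < 3 < 4 < 5 < 6 < 7 < 8 < 9. The simplices of K, each written with vertices in increasing order, are:

  0-simplices (9): [1], [2], [3], [4], [5], [6], [7], [8], [9]
  1-simplices (27): (27 of them)
  2-simplices (18): [1,3,4], [1,3,8], [1,4,6], [1,6,7], [1,7,9], [1,8,9], [2,3,7], [2,3,8], [2,4,6], [2,4,9], [2,6,8], [2,7,9], [3,4,5], [3,5,7], [4,5,9], [5,6,7], [5,6,8], [5,8,9]

so the chain groups are C_0 ≅ Z^9, C_1 ≅ Z^27, C_2 ≅ Z^18.

The boundary map ∂_1: C_1 → C_0 maps an edge to its endpoints' difference, ∂[p,q] = q − p. For instance
  ∂[1,6] = [6] − [1].
The resulting 9×27 matrix has rank 8, and its Smith normal form has invariant factors (1,1,1,1,1,1,1,1).

∂_2: C_2 → C_1 maps a triangle to the signed sum of its edges. For instance
  ∂[1,3,8] = [3,8] − [1,8] + [1,3],
  ∂[1,8,9] = [8,9] − [1,9] + [1,8].
As a 27×18 matrix over Z this has rank 17, with invariant factors (1,1,1,1,1,1,1,1,1,1,1,1,1,1,1,1,1).

Now H_k = ker ∂_k / im ∂_{k+1}, so:

  H_1: rank ker ∂_1 − rank ∂_2 = (27 − 8) − 17 = 2, and the invariant factors of ∂_2 are all 1, so H_1 ≅ Z^2.

(K is a triangulation of the torus T^2.)

H_1 = Z^2.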